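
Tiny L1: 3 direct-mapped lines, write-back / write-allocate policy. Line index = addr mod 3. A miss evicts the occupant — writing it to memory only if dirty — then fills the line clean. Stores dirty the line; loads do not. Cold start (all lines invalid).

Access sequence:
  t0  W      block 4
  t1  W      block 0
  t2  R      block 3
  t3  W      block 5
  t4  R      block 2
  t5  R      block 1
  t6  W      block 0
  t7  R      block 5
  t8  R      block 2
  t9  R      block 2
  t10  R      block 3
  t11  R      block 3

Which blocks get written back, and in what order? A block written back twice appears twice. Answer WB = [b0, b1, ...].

WB = [0, 5, 4, 0]

0: W B4 -> L1 miss  d=D]
1: W B0 -> L0 miss  d=D]
2: R B3 -> L0 miss wb->B0  d=-]
3: W B5 -> L2 miss  d=D]
4: R B2 -> L2 miss wb->B5  d=-]
5: R B1 -> L1 miss wb->B4  d=-]
6: W B0 -> L0 miss  d=D]
7: R B5 -> L2 miss  d=-]
8: R B2 -> L2 miss  d=-]
9: R B2 -> L2 hit  d=-]
10: R B3 -> L0 miss wb->B0  d=-]
11: R B3 -> L0 hit  d=-]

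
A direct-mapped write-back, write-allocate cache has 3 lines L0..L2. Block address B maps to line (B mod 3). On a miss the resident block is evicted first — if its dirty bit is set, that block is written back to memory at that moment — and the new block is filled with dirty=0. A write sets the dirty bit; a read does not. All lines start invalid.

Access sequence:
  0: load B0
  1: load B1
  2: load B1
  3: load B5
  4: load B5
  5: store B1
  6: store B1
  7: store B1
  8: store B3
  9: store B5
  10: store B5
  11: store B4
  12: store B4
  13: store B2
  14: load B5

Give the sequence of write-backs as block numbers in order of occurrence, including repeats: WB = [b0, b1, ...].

WB = [1, 5, 2]

0: R B0 -> L0 miss  d=-]
1: R B1 -> L1 miss  d=-]
2: R B1 -> L1 hit  d=-]
3: R B5 -> L2 miss  d=-]
4: R B5 -> L2 hit  d=-]
5: W B1 -> L1 hit  d=D]
6: W B1 -> L1 hit  d=D]
7: W B1 -> L1 hit  d=D]
8: W B3 -> L0 miss  d=D]
9: W B5 -> L2 hit  d=D]
10: W B5 -> L2 hit  d=D]
11: W B4 -> L1 miss wb->B1  d=D]
12: W B4 -> L1 hit  d=D]
13: W B2 -> L2 miss wb->B5  d=D]
14: R B5 -> L2 miss wb->B2  d=-]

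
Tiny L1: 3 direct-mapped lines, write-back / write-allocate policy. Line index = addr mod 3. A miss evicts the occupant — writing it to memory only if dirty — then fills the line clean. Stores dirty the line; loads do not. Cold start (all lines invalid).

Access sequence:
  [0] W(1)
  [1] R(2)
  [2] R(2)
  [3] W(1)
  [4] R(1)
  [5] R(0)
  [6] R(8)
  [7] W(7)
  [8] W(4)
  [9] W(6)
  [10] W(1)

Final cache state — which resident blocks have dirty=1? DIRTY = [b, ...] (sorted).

0: W B1 -> L1 miss  d=D]
1: R B2 -> L2 miss  d=-]
2: R B2 -> L2 hit  d=-]
3: W B1 -> L1 hit  d=D]
4: R B1 -> L1 hit  d=D]
5: R B0 -> L0 miss  d=-]
6: R B8 -> L2 miss  d=-]
7: W B7 -> L1 miss wb->B1  d=D]
8: W B4 -> L1 miss wb->B7  d=D]
9: W B6 -> L0 miss  d=D]
10: W B1 -> L1 miss wb->B4  d=D]

DIRTY = [1, 6]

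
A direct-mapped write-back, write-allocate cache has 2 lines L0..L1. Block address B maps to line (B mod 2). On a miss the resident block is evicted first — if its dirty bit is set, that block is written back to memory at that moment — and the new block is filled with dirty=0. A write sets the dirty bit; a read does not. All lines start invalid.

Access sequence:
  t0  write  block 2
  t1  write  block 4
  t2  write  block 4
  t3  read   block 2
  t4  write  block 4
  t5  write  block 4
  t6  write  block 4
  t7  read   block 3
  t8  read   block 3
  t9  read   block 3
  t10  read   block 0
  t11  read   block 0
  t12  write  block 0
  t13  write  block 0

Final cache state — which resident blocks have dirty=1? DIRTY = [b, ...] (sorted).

DIRTY = [0]

0: W B2 → L0 miss [D]
1: W B4 → L0 miss wb→B2 [D]
2: W B4 → L0 hit [D]
3: R B2 → L0 miss wb→B4 [-]
4: W B4 → L0 miss [D]
5: W B4 → L0 hit [D]
6: W B4 → L0 hit [D]
7: R B3 → L1 miss [-]
8: R B3 → L1 hit [-]
9: R B3 → L1 hit [-]
10: R B0 → L0 miss wb→B4 [-]
11: R B0 → L0 hit [-]
12: W B0 → L0 hit [D]
13: W B0 → L0 hit [D]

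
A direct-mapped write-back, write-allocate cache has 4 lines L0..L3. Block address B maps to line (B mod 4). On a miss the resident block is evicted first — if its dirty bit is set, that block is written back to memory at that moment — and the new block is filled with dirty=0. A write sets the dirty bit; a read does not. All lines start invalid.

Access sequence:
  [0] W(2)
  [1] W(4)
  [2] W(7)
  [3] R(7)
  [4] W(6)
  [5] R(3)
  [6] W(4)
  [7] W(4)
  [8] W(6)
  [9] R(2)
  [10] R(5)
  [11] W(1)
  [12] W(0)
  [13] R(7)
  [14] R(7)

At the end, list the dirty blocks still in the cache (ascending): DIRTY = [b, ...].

0: W B2 -> L2 miss  d=D]
1: W B4 -> L0 miss  d=D]
2: W B7 -> L3 miss  d=D]
3: R B7 -> L3 hit  d=D]
4: W B6 -> L2 miss wb->B2  d=D]
5: R B3 -> L3 miss wb->B7  d=-]
6: W B4 -> L0 hit  d=D]
7: W B4 -> L0 hit  d=D]
8: W B6 -> L2 hit  d=D]
9: R B2 -> L2 miss wb->B6  d=-]
10: R B5 -> L1 miss  d=-]
11: W B1 -> L1 miss  d=D]
12: W B0 -> L0 miss wb->B4  d=D]
13: R B7 -> L3 miss  d=-]
14: R B7 -> L3 hit  d=-]

DIRTY = [0, 1]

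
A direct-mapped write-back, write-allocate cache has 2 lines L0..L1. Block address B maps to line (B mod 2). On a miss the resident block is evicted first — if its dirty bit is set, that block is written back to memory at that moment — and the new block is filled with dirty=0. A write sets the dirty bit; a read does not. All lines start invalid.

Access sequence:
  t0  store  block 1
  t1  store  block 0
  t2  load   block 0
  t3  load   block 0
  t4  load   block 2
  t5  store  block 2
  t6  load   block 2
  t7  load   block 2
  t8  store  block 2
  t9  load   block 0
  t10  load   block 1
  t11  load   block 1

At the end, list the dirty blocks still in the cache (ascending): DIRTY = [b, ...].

0: W B1 → L1 miss [D]
1: W B0 → L0 miss [D]
2: R B0 → L0 hit [D]
3: R B0 → L0 hit [D]
4: R B2 → L0 miss wb→B0 [-]
5: W B2 → L0 hit [D]
6: R B2 → L0 hit [D]
7: R B2 → L0 hit [D]
8: W B2 → L0 hit [D]
9: R B0 → L0 miss wb→B2 [-]
10: R B1 → L1 hit [D]
11: R B1 → L1 hit [D]

DIRTY = [1]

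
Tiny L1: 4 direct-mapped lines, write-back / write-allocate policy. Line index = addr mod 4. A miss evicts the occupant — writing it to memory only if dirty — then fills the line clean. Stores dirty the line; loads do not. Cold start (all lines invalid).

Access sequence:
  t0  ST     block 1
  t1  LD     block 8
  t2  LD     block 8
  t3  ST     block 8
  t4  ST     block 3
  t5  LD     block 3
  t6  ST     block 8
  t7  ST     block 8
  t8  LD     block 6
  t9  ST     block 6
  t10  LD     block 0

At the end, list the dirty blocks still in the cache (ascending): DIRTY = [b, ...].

DIRTY = [1, 3, 6]

  0 | W B1 → L1 miss [D]
  1 | R B8 → L0 miss [-]
  2 | R B8 → L0 hit [-]
  3 | W B8 → L0 hit [D]
  4 | W B3 → L3 miss [D]
  5 | R B3 → L3 hit [D]
  6 | W B8 → L0 hit [D]
  7 | W B8 → L0 hit [D]
  8 | R B6 → L2 miss [-]
  9 | W B6 → L2 hit [D]
  10 | R B0 → L0 miss wb→B8 [-]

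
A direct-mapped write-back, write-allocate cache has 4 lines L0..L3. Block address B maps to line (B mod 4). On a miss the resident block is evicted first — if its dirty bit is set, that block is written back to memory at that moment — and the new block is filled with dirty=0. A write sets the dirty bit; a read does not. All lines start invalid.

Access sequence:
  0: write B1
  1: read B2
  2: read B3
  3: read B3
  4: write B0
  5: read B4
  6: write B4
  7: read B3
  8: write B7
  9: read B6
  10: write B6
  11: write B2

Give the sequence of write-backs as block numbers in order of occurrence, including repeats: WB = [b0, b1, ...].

WB = [0, 6]

  0 | W B1 → L1 miss [D]
  1 | R B2 → L2 miss [-]
  2 | R B3 → L3 miss [-]
  3 | R B3 → L3 hit [-]
  4 | W B0 → L0 miss [D]
  5 | R B4 → L0 miss wb→B0 [-]
  6 | W B4 → L0 hit [D]
  7 | R B3 → L3 hit [-]
  8 | W B7 → L3 miss [D]
  9 | R B6 → L2 miss [-]
  10 | W B6 → L2 hit [D]
  11 | W B2 → L2 miss wb→B6 [D]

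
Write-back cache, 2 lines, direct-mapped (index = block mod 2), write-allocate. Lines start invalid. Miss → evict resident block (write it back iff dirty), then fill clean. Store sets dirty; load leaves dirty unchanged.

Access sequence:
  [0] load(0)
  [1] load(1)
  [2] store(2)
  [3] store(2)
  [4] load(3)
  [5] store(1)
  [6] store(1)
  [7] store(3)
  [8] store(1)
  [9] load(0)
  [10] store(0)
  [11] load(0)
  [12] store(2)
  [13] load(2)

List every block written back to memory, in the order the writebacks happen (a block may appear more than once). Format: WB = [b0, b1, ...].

WB = [1, 3, 2, 0]

0: R B0 → L0 miss [-]
1: R B1 → L1 miss [-]
2: W B2 → L0 miss [D]
3: W B2 → L0 hit [D]
4: R B3 → L1 miss [-]
5: W B1 → L1 miss [D]
6: W B1 → L1 hit [D]
7: W B3 → L1 miss wb→B1 [D]
8: W B1 → L1 miss wb→B3 [D]
9: R B0 → L0 miss wb→B2 [-]
10: W B0 → L0 hit [D]
11: R B0 → L0 hit [D]
12: W B2 → L0 miss wb→B0 [D]
13: R B2 → L0 hit [D]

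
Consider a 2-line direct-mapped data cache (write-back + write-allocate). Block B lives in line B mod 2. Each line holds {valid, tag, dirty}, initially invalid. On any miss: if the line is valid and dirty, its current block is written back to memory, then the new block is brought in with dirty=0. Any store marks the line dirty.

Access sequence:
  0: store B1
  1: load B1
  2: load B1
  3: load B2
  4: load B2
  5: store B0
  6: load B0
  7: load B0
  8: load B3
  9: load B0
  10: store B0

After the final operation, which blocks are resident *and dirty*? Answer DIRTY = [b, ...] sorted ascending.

DIRTY = [0]

  0 | W B1 → L1 miss [D]
  1 | R B1 → L1 hit [D]
  2 | R B1 → L1 hit [D]
  3 | R B2 → L0 miss [-]
  4 | R B2 → L0 hit [-]
  5 | W B0 → L0 miss [D]
  6 | R B0 → L0 hit [D]
  7 | R B0 → L0 hit [D]
  8 | R B3 → L1 miss wb→B1 [-]
  9 | R B0 → L0 hit [D]
  10 | W B0 → L0 hit [D]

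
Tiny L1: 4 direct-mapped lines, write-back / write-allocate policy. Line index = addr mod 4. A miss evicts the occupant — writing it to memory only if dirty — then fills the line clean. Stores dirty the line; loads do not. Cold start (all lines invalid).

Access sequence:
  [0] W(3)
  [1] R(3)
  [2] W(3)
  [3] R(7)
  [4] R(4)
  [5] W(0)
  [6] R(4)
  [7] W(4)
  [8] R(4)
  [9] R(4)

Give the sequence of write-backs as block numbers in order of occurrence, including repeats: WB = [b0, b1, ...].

WB = [3, 0]

0: W B3 -> L3 miss  d=D]
1: R B3 -> L3 hit  d=D]
2: W B3 -> L3 hit  d=D]
3: R B7 -> L3 miss wb->B3  d=-]
4: R B4 -> L0 miss  d=-]
5: W B0 -> L0 miss  d=D]
6: R B4 -> L0 miss wb->B0  d=-]
7: W B4 -> L0 hit  d=D]
8: R B4 -> L0 hit  d=D]
9: R B4 -> L0 hit  d=D]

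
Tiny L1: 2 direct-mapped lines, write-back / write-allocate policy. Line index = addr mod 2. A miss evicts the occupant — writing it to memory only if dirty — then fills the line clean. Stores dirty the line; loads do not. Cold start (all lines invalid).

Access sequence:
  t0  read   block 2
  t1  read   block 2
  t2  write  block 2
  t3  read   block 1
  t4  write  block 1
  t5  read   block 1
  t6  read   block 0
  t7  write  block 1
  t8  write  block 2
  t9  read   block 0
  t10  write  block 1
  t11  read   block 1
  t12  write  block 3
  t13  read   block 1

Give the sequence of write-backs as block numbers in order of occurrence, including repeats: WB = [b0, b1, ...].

WB = [2, 2, 1, 3]

  0 | R B2 → L0 miss [-]
  1 | R B2 → L0 hit [-]
  2 | W B2 → L0 hit [D]
  3 | R B1 → L1 miss [-]
  4 | W B1 → L1 hit [D]
  5 | R B1 → L1 hit [D]
  6 | R B0 → L0 miss wb→B2 [-]
  7 | W B1 → L1 hit [D]
  8 | W B2 → L0 miss [D]
  9 | R B0 → L0 miss wb→B2 [-]
  10 | W B1 → L1 hit [D]
  11 | R B1 → L1 hit [D]
  12 | W B3 → L1 miss wb→B1 [D]
  13 | R B1 → L1 miss wb→B3 [-]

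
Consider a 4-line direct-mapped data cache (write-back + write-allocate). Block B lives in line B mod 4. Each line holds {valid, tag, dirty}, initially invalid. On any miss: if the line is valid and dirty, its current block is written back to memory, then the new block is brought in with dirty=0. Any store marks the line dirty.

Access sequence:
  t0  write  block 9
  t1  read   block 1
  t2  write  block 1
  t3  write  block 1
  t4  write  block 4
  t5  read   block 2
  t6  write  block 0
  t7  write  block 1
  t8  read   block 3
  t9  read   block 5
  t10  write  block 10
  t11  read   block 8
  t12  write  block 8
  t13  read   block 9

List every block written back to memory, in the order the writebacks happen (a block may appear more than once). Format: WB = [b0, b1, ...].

WB = [9, 4, 1, 0]

  0 | W B9 → L1 miss [D]
  1 | R B1 → L1 miss wb→B9 [-]
  2 | W B1 → L1 hit [D]
  3 | W B1 → L1 hit [D]
  4 | W B4 → L0 miss [D]
  5 | R B2 → L2 miss [-]
  6 | W B0 → L0 miss wb→B4 [D]
  7 | W B1 → L1 hit [D]
  8 | R B3 → L3 miss [-]
  9 | R B5 → L1 miss wb→B1 [-]
  10 | W B10 → L2 miss [D]
  11 | R B8 → L0 miss wb→B0 [-]
  12 | W B8 → L0 hit [D]
  13 | R B9 → L1 miss [-]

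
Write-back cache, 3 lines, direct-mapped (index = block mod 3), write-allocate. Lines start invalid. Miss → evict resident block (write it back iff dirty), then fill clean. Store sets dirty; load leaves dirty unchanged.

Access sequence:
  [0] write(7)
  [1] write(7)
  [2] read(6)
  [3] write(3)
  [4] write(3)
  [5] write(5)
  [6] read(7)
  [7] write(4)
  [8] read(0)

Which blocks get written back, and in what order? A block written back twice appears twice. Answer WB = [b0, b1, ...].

0: W B7 -> L1 miss  d=D]
1: W B7 -> L1 hit  d=D]
2: R B6 -> L0 miss  d=-]
3: W B3 -> L0 miss  d=D]
4: W B3 -> L0 hit  d=D]
5: W B5 -> L2 miss  d=D]
6: R B7 -> L1 hit  d=D]
7: W B4 -> L1 miss wb->B7  d=D]
8: R B0 -> L0 miss wb->B3  d=-]

WB = [7, 3]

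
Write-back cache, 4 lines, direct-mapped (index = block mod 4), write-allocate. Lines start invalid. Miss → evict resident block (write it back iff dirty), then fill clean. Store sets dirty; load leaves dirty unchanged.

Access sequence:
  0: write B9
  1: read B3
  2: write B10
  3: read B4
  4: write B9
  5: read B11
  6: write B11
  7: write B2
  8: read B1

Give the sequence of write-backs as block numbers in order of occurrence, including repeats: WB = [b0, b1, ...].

WB = [10, 9]

  0 | W B9 → L1 miss [D]
  1 | R B3 → L3 miss [-]
  2 | W B10 → L2 miss [D]
  3 | R B4 → L0 miss [-]
  4 | W B9 → L1 hit [D]
  5 | R B11 → L3 miss [-]
  6 | W B11 → L3 hit [D]
  7 | W B2 → L2 miss wb→B10 [D]
  8 | R B1 → L1 miss wb→B9 [-]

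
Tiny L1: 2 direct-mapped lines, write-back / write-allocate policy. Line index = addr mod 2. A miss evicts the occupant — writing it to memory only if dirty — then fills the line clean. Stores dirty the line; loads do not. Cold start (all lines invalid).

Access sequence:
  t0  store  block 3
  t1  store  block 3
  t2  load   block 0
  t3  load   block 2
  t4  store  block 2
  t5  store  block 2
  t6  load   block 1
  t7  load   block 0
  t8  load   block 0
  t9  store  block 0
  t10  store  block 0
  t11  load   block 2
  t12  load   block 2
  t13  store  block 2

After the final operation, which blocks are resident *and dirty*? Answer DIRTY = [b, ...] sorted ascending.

DIRTY = [2]

0: W B3 -> L1 miss  d=D]
1: W B3 -> L1 hit  d=D]
2: R B0 -> L0 miss  d=-]
3: R B2 -> L0 miss  d=-]
4: W B2 -> L0 hit  d=D]
5: W B2 -> L0 hit  d=D]
6: R B1 -> L1 miss wb->B3  d=-]
7: R B0 -> L0 miss wb->B2  d=-]
8: R B0 -> L0 hit  d=-]
9: W B0 -> L0 hit  d=D]
10: W B0 -> L0 hit  d=D]
11: R B2 -> L0 miss wb->B0  d=-]
12: R B2 -> L0 hit  d=-]
13: W B2 -> L0 hit  d=D]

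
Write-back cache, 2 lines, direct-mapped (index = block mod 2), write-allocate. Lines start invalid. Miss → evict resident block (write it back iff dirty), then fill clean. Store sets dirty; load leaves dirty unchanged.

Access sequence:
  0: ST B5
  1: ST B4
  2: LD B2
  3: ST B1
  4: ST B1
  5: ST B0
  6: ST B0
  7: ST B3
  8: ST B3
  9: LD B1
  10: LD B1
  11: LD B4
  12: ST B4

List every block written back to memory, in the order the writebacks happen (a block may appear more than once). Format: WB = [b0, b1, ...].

0: W B5 → L1 miss [D]
1: W B4 → L0 miss [D]
2: R B2 → L0 miss wb→B4 [-]
3: W B1 → L1 miss wb→B5 [D]
4: W B1 → L1 hit [D]
5: W B0 → L0 miss [D]
6: W B0 → L0 hit [D]
7: W B3 → L1 miss wb→B1 [D]
8: W B3 → L1 hit [D]
9: R B1 → L1 miss wb→B3 [-]
10: R B1 → L1 hit [-]
11: R B4 → L0 miss wb→B0 [-]
12: W B4 → L0 hit [D]

WB = [4, 5, 1, 3, 0]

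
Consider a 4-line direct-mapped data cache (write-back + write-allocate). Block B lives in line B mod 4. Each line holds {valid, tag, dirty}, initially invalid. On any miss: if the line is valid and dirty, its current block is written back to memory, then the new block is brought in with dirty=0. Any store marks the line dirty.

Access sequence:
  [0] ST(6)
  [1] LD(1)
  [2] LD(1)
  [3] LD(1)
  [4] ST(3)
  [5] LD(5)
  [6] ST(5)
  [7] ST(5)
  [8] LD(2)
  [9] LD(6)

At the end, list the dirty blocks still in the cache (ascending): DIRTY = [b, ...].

DIRTY = [3, 5]

0: W B6 → L2 miss [D]
1: R B1 → L1 miss [-]
2: R B1 → L1 hit [-]
3: R B1 → L1 hit [-]
4: W B3 → L3 miss [D]
5: R B5 → L1 miss [-]
6: W B5 → L1 hit [D]
7: W B5 → L1 hit [D]
8: R B2 → L2 miss wb→B6 [-]
9: R B6 → L2 miss [-]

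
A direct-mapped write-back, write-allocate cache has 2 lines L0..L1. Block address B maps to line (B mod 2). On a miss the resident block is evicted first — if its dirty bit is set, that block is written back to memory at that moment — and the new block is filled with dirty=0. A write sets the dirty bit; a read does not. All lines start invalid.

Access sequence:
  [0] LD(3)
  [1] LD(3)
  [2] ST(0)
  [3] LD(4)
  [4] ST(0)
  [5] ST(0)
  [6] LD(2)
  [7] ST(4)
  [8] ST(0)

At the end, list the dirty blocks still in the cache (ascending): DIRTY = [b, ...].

DIRTY = [0]

  0 | R B3 → L1 miss [-]
  1 | R B3 → L1 hit [-]
  2 | W B0 → L0 miss [D]
  3 | R B4 → L0 miss wb→B0 [-]
  4 | W B0 → L0 miss [D]
  5 | W B0 → L0 hit [D]
  6 | R B2 → L0 miss wb→B0 [-]
  7 | W B4 → L0 miss [D]
  8 | W B0 → L0 miss wb→B4 [D]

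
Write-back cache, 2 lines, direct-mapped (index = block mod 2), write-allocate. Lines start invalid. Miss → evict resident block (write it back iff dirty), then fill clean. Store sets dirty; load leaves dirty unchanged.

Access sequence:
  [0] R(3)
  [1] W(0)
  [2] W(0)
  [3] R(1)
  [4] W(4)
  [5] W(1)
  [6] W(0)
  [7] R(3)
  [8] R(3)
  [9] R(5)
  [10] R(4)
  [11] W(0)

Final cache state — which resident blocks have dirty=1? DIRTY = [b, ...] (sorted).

  0 | R B3 → L1 miss [-]
  1 | W B0 → L0 miss [D]
  2 | W B0 → L0 hit [D]
  3 | R B1 → L1 miss [-]
  4 | W B4 → L0 miss wb→B0 [D]
  5 | W B1 → L1 hit [D]
  6 | W B0 → L0 miss wb→B4 [D]
  7 | R B3 → L1 miss wb→B1 [-]
  8 | R B3 → L1 hit [-]
  9 | R B5 → L1 miss [-]
  10 | R B4 → L0 miss wb→B0 [-]
  11 | W B0 → L0 miss [D]

DIRTY = [0]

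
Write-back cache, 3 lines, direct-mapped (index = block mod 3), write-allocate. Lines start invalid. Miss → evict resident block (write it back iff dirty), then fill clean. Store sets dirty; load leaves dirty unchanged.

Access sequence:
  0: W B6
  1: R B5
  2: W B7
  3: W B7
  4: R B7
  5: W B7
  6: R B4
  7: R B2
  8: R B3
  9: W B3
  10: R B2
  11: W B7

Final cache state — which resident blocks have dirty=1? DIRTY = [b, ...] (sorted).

0: W B6 -> L0 miss  d=D]
1: R B5 -> L2 miss  d=-]
2: W B7 -> L1 miss  d=D]
3: W B7 -> L1 hit  d=D]
4: R B7 -> L1 hit  d=D]
5: W B7 -> L1 hit  d=D]
6: R B4 -> L1 miss wb->B7  d=-]
7: R B2 -> L2 miss  d=-]
8: R B3 -> L0 miss wb->B6  d=-]
9: W B3 -> L0 hit  d=D]
10: R B2 -> L2 hit  d=-]
11: W B7 -> L1 miss  d=D]

DIRTY = [3, 7]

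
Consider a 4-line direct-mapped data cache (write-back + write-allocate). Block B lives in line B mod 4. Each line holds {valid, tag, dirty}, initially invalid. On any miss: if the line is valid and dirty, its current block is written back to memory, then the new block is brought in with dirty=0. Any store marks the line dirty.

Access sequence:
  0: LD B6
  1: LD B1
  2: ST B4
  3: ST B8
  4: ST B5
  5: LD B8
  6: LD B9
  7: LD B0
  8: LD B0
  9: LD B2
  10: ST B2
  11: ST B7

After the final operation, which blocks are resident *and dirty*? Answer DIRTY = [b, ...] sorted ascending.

DIRTY = [2, 7]

0: R B6 -> L2 miss  d=-]
1: R B1 -> L1 miss  d=-]
2: W B4 -> L0 miss  d=D]
3: W B8 -> L0 miss wb->B4  d=D]
4: W B5 -> L1 miss  d=D]
5: R B8 -> L0 hit  d=D]
6: R B9 -> L1 miss wb->B5  d=-]
7: R B0 -> L0 miss wb->B8  d=-]
8: R B0 -> L0 hit  d=-]
9: R B2 -> L2 miss  d=-]
10: W B2 -> L2 hit  d=D]
11: W B7 -> L3 miss  d=D]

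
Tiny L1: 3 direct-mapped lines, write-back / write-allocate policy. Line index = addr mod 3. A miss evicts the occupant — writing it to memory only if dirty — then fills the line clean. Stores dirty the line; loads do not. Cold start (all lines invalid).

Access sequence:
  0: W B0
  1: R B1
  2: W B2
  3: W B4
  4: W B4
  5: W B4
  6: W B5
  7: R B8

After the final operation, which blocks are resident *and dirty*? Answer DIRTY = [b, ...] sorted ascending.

DIRTY = [0, 4]

0: W B0 -> L0 miss  d=D]
1: R B1 -> L1 miss  d=-]
2: W B2 -> L2 miss  d=D]
3: W B4 -> L1 miss  d=D]
4: W B4 -> L1 hit  d=D]
5: W B4 -> L1 hit  d=D]
6: W B5 -> L2 miss wb->B2  d=D]
7: R B8 -> L2 miss wb->B5  d=-]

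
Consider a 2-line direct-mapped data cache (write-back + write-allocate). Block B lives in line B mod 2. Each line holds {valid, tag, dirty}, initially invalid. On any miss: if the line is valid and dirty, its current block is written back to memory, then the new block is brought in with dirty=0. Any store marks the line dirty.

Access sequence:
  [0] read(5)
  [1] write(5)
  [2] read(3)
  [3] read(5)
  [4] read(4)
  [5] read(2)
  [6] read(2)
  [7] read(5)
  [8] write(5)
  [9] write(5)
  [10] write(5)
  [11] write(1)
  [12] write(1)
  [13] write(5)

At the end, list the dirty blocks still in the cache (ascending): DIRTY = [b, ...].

DIRTY = [5]

0: R B5 → L1 miss [-]
1: W B5 → L1 hit [D]
2: R B3 → L1 miss wb→B5 [-]
3: R B5 → L1 miss [-]
4: R B4 → L0 miss [-]
5: R B2 → L0 miss [-]
6: R B2 → L0 hit [-]
7: R B5 → L1 hit [-]
8: W B5 → L1 hit [D]
9: W B5 → L1 hit [D]
10: W B5 → L1 hit [D]
11: W B1 → L1 miss wb→B5 [D]
12: W B1 → L1 hit [D]
13: W B5 → L1 miss wb→B1 [D]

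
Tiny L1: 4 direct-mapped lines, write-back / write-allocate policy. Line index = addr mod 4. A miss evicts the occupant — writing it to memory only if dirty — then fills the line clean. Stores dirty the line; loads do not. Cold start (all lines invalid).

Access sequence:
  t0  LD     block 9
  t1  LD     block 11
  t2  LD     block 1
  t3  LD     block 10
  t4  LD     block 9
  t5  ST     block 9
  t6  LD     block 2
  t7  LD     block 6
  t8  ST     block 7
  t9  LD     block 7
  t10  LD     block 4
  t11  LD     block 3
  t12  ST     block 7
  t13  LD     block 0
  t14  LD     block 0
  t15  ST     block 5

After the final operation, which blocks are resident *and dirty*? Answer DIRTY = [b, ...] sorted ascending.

  0 | R B9 → L1 miss [-]
  1 | R B11 → L3 miss [-]
  2 | R B1 → L1 miss [-]
  3 | R B10 → L2 miss [-]
  4 | R B9 → L1 miss [-]
  5 | W B9 → L1 hit [D]
  6 | R B2 → L2 miss [-]
  7 | R B6 → L2 miss [-]
  8 | W B7 → L3 miss [D]
  9 | R B7 → L3 hit [D]
  10 | R B4 → L0 miss [-]
  11 | R B3 → L3 miss wb→B7 [-]
  12 | W B7 → L3 miss [D]
  13 | R B0 → L0 miss [-]
  14 | R B0 → L0 hit [-]
  15 | W B5 → L1 miss wb→B9 [D]

DIRTY = [5, 7]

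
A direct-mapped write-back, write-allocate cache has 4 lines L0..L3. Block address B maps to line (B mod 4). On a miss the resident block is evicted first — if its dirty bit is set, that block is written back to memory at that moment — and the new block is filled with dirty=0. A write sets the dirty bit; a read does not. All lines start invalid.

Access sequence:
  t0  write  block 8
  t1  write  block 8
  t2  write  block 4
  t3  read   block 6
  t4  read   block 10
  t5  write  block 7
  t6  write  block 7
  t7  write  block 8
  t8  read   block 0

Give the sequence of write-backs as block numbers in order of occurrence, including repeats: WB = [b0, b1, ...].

WB = [8, 4, 8]

  0 | W B8 → L0 miss [D]
  1 | W B8 → L0 hit [D]
  2 | W B4 → L0 miss wb→B8 [D]
  3 | R B6 → L2 miss [-]
  4 | R B10 → L2 miss [-]
  5 | W B7 → L3 miss [D]
  6 | W B7 → L3 hit [D]
  7 | W B8 → L0 miss wb→B4 [D]
  8 | R B0 → L0 miss wb→B8 [-]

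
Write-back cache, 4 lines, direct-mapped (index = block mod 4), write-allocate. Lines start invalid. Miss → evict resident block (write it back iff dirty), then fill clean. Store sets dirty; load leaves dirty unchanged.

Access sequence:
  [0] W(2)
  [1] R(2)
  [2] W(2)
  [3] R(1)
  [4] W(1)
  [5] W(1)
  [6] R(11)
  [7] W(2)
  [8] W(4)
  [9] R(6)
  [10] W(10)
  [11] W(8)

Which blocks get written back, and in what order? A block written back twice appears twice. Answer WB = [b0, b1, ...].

WB = [2, 4]

  0 | W B2 → L2 miss [D]
  1 | R B2 → L2 hit [D]
  2 | W B2 → L2 hit [D]
  3 | R B1 → L1 miss [-]
  4 | W B1 → L1 hit [D]
  5 | W B1 → L1 hit [D]
  6 | R B11 → L3 miss [-]
  7 | W B2 → L2 hit [D]
  8 | W B4 → L0 miss [D]
  9 | R B6 → L2 miss wb→B2 [-]
  10 | W B10 → L2 miss [D]
  11 | W B8 → L0 miss wb→B4 [D]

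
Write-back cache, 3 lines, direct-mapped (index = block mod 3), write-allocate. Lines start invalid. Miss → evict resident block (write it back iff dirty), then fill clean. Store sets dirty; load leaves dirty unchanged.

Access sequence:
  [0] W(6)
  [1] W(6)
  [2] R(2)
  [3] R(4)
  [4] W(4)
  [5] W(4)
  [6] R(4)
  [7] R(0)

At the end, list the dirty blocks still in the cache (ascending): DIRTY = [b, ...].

DIRTY = [4]

  0 | W B6 → L0 miss [D]
  1 | W B6 → L0 hit [D]
  2 | R B2 → L2 miss [-]
  3 | R B4 → L1 miss [-]
  4 | W B4 → L1 hit [D]
  5 | W B4 → L1 hit [D]
  6 | R B4 → L1 hit [D]
  7 | R B0 → L0 miss wb→B6 [-]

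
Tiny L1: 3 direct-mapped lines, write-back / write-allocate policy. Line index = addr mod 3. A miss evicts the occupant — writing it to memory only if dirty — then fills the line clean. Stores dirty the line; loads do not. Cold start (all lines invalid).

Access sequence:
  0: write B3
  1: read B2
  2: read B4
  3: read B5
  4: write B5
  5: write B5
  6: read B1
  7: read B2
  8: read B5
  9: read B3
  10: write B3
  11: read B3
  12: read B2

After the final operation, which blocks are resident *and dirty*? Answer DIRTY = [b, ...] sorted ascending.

0: W B3 → L0 miss [D]
1: R B2 → L2 miss [-]
2: R B4 → L1 miss [-]
3: R B5 → L2 miss [-]
4: W B5 → L2 hit [D]
5: W B5 → L2 hit [D]
6: R B1 → L1 miss [-]
7: R B2 → L2 miss wb→B5 [-]
8: R B5 → L2 miss [-]
9: R B3 → L0 hit [D]
10: W B3 → L0 hit [D]
11: R B3 → L0 hit [D]
12: R B2 → L2 miss [-]

DIRTY = [3]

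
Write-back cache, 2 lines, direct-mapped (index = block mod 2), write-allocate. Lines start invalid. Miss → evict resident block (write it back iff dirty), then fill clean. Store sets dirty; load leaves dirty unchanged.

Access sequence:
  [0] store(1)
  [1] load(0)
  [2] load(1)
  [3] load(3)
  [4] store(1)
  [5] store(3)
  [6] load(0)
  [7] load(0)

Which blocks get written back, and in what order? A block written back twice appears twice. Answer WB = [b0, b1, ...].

0: W B1 → L1 miss [D]
1: R B0 → L0 miss [-]
2: R B1 → L1 hit [D]
3: R B3 → L1 miss wb→B1 [-]
4: W B1 → L1 miss [D]
5: W B3 → L1 miss wb→B1 [D]
6: R B0 → L0 hit [-]
7: R B0 → L0 hit [-]

WB = [1, 1]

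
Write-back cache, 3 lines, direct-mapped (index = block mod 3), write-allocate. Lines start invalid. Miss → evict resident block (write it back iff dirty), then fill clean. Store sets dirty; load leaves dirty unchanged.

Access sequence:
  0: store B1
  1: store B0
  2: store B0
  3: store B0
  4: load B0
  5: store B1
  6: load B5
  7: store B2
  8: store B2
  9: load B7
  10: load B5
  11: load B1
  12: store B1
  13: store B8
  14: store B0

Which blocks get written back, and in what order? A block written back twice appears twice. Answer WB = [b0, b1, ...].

WB = [1, 2]

0: W B1 -> L1 miss  d=D]
1: W B0 -> L0 miss  d=D]
2: W B0 -> L0 hit  d=D]
3: W B0 -> L0 hit  d=D]
4: R B0 -> L0 hit  d=D]
5: W B1 -> L1 hit  d=D]
6: R B5 -> L2 miss  d=-]
7: W B2 -> L2 miss  d=D]
8: W B2 -> L2 hit  d=D]
9: R B7 -> L1 miss wb->B1  d=-]
10: R B5 -> L2 miss wb->B2  d=-]
11: R B1 -> L1 miss  d=-]
12: W B1 -> L1 hit  d=D]
13: W B8 -> L2 miss  d=D]
14: W B0 -> L0 hit  d=D]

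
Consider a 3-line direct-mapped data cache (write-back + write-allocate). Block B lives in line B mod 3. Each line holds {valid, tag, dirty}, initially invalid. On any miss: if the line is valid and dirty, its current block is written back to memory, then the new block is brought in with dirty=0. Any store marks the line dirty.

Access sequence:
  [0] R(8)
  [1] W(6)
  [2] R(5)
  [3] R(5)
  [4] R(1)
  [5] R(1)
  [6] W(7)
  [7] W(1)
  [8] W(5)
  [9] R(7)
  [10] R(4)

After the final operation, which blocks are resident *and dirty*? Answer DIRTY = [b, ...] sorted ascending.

0: R B8 -> L2 miss  d=-]
1: W B6 -> L0 miss  d=D]
2: R B5 -> L2 miss  d=-]
3: R B5 -> L2 hit  d=-]
4: R B1 -> L1 miss  d=-]
5: R B1 -> L1 hit  d=-]
6: W B7 -> L1 miss  d=D]
7: W B1 -> L1 miss wb->B7  d=D]
8: W B5 -> L2 hit  d=D]
9: R B7 -> L1 miss wb->B1  d=-]
10: R B4 -> L1 miss  d=-]

DIRTY = [5, 6]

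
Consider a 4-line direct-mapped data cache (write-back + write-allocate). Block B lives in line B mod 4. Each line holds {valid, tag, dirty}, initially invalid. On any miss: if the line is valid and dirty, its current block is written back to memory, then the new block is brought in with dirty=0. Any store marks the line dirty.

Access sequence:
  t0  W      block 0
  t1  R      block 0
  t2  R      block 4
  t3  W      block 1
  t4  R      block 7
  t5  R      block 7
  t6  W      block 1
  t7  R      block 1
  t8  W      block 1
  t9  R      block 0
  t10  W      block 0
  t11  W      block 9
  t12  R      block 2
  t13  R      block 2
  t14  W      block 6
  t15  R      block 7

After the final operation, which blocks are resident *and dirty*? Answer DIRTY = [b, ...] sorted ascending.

DIRTY = [0, 6, 9]

  0 | W B0 → L0 miss [D]
  1 | R B0 → L0 hit [D]
  2 | R B4 → L0 miss wb→B0 [-]
  3 | W B1 → L1 miss [D]
  4 | R B7 → L3 miss [-]
  5 | R B7 → L3 hit [-]
  6 | W B1 → L1 hit [D]
  7 | R B1 → L1 hit [D]
  8 | W B1 → L1 hit [D]
  9 | R B0 → L0 miss [-]
  10 | W B0 → L0 hit [D]
  11 | W B9 → L1 miss wb→B1 [D]
  12 | R B2 → L2 miss [-]
  13 | R B2 → L2 hit [-]
  14 | W B6 → L2 miss [D]
  15 | R B7 → L3 hit [-]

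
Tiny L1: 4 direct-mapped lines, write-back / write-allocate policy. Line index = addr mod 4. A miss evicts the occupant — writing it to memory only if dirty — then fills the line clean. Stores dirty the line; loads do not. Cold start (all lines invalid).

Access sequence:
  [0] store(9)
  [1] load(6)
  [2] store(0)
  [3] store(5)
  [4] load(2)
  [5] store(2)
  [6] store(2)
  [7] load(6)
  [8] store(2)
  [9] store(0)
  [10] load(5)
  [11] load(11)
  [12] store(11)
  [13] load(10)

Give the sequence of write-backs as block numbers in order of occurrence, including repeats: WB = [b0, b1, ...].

WB = [9, 2, 2]

  0 | W B9 → L1 miss [D]
  1 | R B6 → L2 miss [-]
  2 | W B0 → L0 miss [D]
  3 | W B5 → L1 miss wb→B9 [D]
  4 | R B2 → L2 miss [-]
  5 | W B2 → L2 hit [D]
  6 | W B2 → L2 hit [D]
  7 | R B6 → L2 miss wb→B2 [-]
  8 | W B2 → L2 miss [D]
  9 | W B0 → L0 hit [D]
  10 | R B5 → L1 hit [D]
  11 | R B11 → L3 miss [-]
  12 | W B11 → L3 hit [D]
  13 | R B10 → L2 miss wb→B2 [-]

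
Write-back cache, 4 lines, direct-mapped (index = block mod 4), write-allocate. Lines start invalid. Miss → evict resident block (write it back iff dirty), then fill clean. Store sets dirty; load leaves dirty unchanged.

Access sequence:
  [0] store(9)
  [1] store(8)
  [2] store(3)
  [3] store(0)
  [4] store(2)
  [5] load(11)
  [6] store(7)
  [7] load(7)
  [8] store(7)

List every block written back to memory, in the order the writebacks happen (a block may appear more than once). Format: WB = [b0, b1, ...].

  0 | W B9 → L1 miss [D]
  1 | W B8 → L0 miss [D]
  2 | W B3 → L3 miss [D]
  3 | W B0 → L0 miss wb→B8 [D]
  4 | W B2 → L2 miss [D]
  5 | R B11 → L3 miss wb→B3 [-]
  6 | W B7 → L3 miss [D]
  7 | R B7 → L3 hit [D]
  8 | W B7 → L3 hit [D]

WB = [8, 3]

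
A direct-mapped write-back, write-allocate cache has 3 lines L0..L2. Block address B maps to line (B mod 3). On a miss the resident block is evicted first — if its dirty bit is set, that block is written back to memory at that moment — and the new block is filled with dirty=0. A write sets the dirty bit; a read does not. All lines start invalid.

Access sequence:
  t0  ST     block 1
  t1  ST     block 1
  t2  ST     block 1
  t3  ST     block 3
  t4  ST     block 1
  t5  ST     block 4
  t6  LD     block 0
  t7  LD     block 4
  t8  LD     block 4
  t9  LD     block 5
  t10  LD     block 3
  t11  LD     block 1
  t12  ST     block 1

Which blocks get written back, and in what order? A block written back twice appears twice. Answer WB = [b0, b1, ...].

WB = [1, 3, 4]

0: W B1 → L1 miss [D]
1: W B1 → L1 hit [D]
2: W B1 → L1 hit [D]
3: W B3 → L0 miss [D]
4: W B1 → L1 hit [D]
5: W B4 → L1 miss wb→B1 [D]
6: R B0 → L0 miss wb→B3 [-]
7: R B4 → L1 hit [D]
8: R B4 → L1 hit [D]
9: R B5 → L2 miss [-]
10: R B3 → L0 miss [-]
11: R B1 → L1 miss wb→B4 [-]
12: W B1 → L1 hit [D]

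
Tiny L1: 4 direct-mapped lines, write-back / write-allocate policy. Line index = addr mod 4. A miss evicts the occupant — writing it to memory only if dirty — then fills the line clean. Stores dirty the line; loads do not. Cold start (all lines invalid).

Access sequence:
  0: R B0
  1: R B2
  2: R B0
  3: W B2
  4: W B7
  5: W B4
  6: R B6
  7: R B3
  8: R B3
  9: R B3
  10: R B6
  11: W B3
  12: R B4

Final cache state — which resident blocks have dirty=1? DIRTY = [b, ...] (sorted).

  0 | R B0 → L0 miss [-]
  1 | R B2 → L2 miss [-]
  2 | R B0 → L0 hit [-]
  3 | W B2 → L2 hit [D]
  4 | W B7 → L3 miss [D]
  5 | W B4 → L0 miss [D]
  6 | R B6 → L2 miss wb→B2 [-]
  7 | R B3 → L3 miss wb→B7 [-]
  8 | R B3 → L3 hit [-]
  9 | R B3 → L3 hit [-]
  10 | R B6 → L2 hit [-]
  11 | W B3 → L3 hit [D]
  12 | R B4 → L0 hit [D]

DIRTY = [3, 4]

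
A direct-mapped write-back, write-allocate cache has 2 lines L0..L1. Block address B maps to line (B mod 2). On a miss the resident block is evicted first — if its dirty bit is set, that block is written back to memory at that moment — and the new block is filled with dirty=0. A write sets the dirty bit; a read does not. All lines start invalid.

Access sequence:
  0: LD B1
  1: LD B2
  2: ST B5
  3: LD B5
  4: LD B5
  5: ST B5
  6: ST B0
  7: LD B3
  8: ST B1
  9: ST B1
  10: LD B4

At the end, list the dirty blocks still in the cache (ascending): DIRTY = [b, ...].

DIRTY = [1]

0: R B1 → L1 miss [-]
1: R B2 → L0 miss [-]
2: W B5 → L1 miss [D]
3: R B5 → L1 hit [D]
4: R B5 → L1 hit [D]
5: W B5 → L1 hit [D]
6: W B0 → L0 miss [D]
7: R B3 → L1 miss wb→B5 [-]
8: W B1 → L1 miss [D]
9: W B1 → L1 hit [D]
10: R B4 → L0 miss wb→B0 [-]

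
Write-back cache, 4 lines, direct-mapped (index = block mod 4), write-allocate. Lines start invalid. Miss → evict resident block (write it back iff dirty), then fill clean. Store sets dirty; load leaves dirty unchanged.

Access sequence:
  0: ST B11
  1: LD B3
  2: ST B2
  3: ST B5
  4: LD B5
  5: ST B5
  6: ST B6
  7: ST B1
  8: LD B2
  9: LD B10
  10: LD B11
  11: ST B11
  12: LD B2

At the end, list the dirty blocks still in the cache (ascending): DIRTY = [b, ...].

DIRTY = [1, 11]

0: W B11 → L3 miss [D]
1: R B3 → L3 miss wb→B11 [-]
2: W B2 → L2 miss [D]
3: W B5 → L1 miss [D]
4: R B5 → L1 hit [D]
5: W B5 → L1 hit [D]
6: W B6 → L2 miss wb→B2 [D]
7: W B1 → L1 miss wb→B5 [D]
8: R B2 → L2 miss wb→B6 [-]
9: R B10 → L2 miss [-]
10: R B11 → L3 miss [-]
11: W B11 → L3 hit [D]
12: R B2 → L2 miss [-]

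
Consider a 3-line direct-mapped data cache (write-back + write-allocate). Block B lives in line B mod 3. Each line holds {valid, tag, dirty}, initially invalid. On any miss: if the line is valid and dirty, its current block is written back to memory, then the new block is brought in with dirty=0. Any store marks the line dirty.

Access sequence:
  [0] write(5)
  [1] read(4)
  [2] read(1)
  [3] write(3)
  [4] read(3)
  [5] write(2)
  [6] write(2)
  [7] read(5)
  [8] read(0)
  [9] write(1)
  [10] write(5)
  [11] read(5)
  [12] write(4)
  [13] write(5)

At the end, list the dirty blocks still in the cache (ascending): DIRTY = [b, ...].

DIRTY = [4, 5]

0: W B5 -> L2 miss  d=D]
1: R B4 -> L1 miss  d=-]
2: R B1 -> L1 miss  d=-]
3: W B3 -> L0 miss  d=D]
4: R B3 -> L0 hit  d=D]
5: W B2 -> L2 miss wb->B5  d=D]
6: W B2 -> L2 hit  d=D]
7: R B5 -> L2 miss wb->B2  d=-]
8: R B0 -> L0 miss wb->B3  d=-]
9: W B1 -> L1 hit  d=D]
10: W B5 -> L2 hit  d=D]
11: R B5 -> L2 hit  d=D]
12: W B4 -> L1 miss wb->B1  d=D]
13: W B5 -> L2 hit  d=D]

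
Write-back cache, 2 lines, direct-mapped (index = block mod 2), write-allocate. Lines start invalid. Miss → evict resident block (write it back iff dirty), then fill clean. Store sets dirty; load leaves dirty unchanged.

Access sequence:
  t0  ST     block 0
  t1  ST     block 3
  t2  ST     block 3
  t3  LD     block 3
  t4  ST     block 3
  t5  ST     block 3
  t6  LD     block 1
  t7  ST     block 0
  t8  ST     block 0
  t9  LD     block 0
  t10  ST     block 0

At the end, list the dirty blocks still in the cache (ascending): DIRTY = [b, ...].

  0 | W B0 → L0 miss [D]
  1 | W B3 → L1 miss [D]
  2 | W B3 → L1 hit [D]
  3 | R B3 → L1 hit [D]
  4 | W B3 → L1 hit [D]
  5 | W B3 → L1 hit [D]
  6 | R B1 → L1 miss wb→B3 [-]
  7 | W B0 → L0 hit [D]
  8 | W B0 → L0 hit [D]
  9 | R B0 → L0 hit [D]
  10 | W B0 → L0 hit [D]

DIRTY = [0]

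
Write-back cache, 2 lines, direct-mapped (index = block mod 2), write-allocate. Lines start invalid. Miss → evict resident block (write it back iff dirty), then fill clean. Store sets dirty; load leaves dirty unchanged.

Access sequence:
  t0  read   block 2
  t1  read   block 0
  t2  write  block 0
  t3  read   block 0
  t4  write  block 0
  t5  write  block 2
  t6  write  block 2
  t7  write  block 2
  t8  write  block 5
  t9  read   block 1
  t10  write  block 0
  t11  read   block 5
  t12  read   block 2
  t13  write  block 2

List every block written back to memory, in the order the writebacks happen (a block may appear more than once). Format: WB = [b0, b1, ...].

  0 | R B2 → L0 miss [-]
  1 | R B0 → L0 miss [-]
  2 | W B0 → L0 hit [D]
  3 | R B0 → L0 hit [D]
  4 | W B0 → L0 hit [D]
  5 | W B2 → L0 miss wb→B0 [D]
  6 | W B2 → L0 hit [D]
  7 | W B2 → L0 hit [D]
  8 | W B5 → L1 miss [D]
  9 | R B1 → L1 miss wb→B5 [-]
  10 | W B0 → L0 miss wb→B2 [D]
  11 | R B5 → L1 miss [-]
  12 | R B2 → L0 miss wb→B0 [-]
  13 | W B2 → L0 hit [D]

WB = [0, 5, 2, 0]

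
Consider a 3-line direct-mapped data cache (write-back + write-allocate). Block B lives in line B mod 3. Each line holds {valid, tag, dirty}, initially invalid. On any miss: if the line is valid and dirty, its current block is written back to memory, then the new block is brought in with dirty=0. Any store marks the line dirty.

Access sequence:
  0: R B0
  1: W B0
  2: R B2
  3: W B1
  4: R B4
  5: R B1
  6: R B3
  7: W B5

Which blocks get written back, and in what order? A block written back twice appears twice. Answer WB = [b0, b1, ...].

WB = [1, 0]

0: R B0 → L0 miss [-]
1: W B0 → L0 hit [D]
2: R B2 → L2 miss [-]
3: W B1 → L1 miss [D]
4: R B4 → L1 miss wb→B1 [-]
5: R B1 → L1 miss [-]
6: R B3 → L0 miss wb→B0 [-]
7: W B5 → L2 miss [D]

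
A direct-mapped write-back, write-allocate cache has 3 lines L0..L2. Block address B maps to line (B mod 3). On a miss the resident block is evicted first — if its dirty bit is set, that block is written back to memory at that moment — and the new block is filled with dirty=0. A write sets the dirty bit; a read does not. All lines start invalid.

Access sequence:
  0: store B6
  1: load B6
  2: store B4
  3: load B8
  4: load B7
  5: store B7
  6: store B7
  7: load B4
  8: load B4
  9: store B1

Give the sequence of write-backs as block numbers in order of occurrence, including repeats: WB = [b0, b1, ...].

0: W B6 → L0 miss [D]
1: R B6 → L0 hit [D]
2: W B4 → L1 miss [D]
3: R B8 → L2 miss [-]
4: R B7 → L1 miss wb→B4 [-]
5: W B7 → L1 hit [D]
6: W B7 → L1 hit [D]
7: R B4 → L1 miss wb→B7 [-]
8: R B4 → L1 hit [-]
9: W B1 → L1 miss [D]

WB = [4, 7]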